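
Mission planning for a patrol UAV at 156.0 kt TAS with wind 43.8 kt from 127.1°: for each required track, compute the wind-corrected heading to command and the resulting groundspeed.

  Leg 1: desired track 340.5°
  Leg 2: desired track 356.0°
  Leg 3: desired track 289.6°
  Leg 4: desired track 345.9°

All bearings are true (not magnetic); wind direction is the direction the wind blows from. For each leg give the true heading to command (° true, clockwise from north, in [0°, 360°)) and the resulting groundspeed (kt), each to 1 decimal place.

Leg 1: heading=349.4°, groundspeed=190.7 kt
Leg 2: heading=8.2°, groundspeed=181.3 kt
Leg 3: heading=284.8°, groundspeed=197.2 kt
Leg 4: heading=356.0°, groundspeed=187.7 kt

Leg 1: desired track 340.5°; wind correction +8.9° → command heading 349.4°, groundspeed 190.7 kt
Leg 2: desired track 356.0°; wind correction +12.2° → command heading 8.2°, groundspeed 181.3 kt
Leg 3: desired track 289.6°; wind correction -4.8° → command heading 284.8°, groundspeed 197.2 kt
Leg 4: desired track 345.9°; wind correction +10.1° → command heading 356.0°, groundspeed 187.7 kt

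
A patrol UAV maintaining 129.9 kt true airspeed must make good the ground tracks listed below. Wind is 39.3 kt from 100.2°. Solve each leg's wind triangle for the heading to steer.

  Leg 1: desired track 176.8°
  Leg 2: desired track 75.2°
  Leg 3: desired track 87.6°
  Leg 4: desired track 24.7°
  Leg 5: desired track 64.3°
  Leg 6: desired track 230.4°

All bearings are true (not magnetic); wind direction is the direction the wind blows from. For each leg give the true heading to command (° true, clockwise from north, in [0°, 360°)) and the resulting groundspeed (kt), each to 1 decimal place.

Leg 1: desired track 176.8°; wind correction -17.1° → command heading 159.7°, groundspeed 115.0 kt
Leg 2: desired track 75.2°; wind correction +7.3° → command heading 82.5°, groundspeed 93.2 kt
Leg 3: desired track 87.6°; wind correction +3.8° → command heading 91.4°, groundspeed 91.3 kt
Leg 4: desired track 24.7°; wind correction +17.0° → command heading 41.7°, groundspeed 114.4 kt
Leg 5: desired track 64.3°; wind correction +10.2° → command heading 74.5°, groundspeed 96.0 kt
Leg 6: desired track 230.4°; wind correction -13.4° → command heading 217.0°, groundspeed 151.8 kt

Leg 1: heading=159.7°, groundspeed=115.0 kt
Leg 2: heading=82.5°, groundspeed=93.2 kt
Leg 3: heading=91.4°, groundspeed=91.3 kt
Leg 4: heading=41.7°, groundspeed=114.4 kt
Leg 5: heading=74.5°, groundspeed=96.0 kt
Leg 6: heading=217.0°, groundspeed=151.8 kt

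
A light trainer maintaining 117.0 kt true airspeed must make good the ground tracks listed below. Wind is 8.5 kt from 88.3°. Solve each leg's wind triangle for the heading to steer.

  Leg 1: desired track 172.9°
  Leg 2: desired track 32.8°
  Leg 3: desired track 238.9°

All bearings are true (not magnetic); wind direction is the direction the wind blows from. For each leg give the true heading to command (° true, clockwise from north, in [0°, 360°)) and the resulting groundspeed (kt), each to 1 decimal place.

Leg 1: heading=168.8°, groundspeed=115.9 kt
Leg 2: heading=36.2°, groundspeed=112.0 kt
Leg 3: heading=236.9°, groundspeed=124.3 kt

Leg 1: desired track 172.9°; wind correction -4.1° → command heading 168.8°, groundspeed 115.9 kt
Leg 2: desired track 32.8°; wind correction +3.4° → command heading 36.2°, groundspeed 112.0 kt
Leg 3: desired track 238.9°; wind correction -2.0° → command heading 236.9°, groundspeed 124.3 kt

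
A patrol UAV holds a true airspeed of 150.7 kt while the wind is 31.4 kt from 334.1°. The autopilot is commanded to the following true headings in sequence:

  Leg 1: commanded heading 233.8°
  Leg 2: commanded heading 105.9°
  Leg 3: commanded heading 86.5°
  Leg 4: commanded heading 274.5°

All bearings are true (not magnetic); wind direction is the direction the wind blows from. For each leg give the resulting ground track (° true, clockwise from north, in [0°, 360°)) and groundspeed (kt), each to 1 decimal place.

Leg 1: track=222.6°, groundspeed=159.3 kt
Leg 2: track=113.7°, groundspeed=173.2 kt
Leg 3: track=96.6°, groundspeed=165.2 kt
Leg 4: track=263.1°, groundspeed=137.5 kt

Leg 1: heading 233.8°; drift -11.2° → track 222.6°, groundspeed 159.3 kt
Leg 2: heading 105.9°; drift +7.8° → track 113.7°, groundspeed 173.2 kt
Leg 3: heading 86.5°; drift +10.1° → track 96.6°, groundspeed 165.2 kt
Leg 4: heading 274.5°; drift -11.4° → track 263.1°, groundspeed 137.5 kt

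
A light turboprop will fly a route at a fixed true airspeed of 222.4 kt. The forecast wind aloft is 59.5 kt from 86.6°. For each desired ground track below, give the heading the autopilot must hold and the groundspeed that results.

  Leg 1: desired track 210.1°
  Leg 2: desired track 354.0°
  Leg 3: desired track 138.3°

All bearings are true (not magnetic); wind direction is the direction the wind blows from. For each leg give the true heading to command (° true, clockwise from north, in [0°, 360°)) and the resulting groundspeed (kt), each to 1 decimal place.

Leg 1: desired track 210.1°; wind correction -12.9° → command heading 197.2°, groundspeed 249.6 kt
Leg 2: desired track 354.0°; wind correction +15.5° → command heading 9.5°, groundspeed 217.0 kt
Leg 3: desired track 138.3°; wind correction -12.1° → command heading 126.2°, groundspeed 180.6 kt

Leg 1: heading=197.2°, groundspeed=249.6 kt
Leg 2: heading=9.5°, groundspeed=217.0 kt
Leg 3: heading=126.2°, groundspeed=180.6 kt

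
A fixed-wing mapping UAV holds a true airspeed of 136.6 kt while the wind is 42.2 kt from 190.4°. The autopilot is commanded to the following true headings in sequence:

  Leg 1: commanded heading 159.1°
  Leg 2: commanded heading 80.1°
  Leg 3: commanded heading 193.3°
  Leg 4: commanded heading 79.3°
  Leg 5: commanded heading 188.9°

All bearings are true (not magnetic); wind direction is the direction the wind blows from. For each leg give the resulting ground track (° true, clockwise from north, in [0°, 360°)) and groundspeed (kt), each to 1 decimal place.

Leg 1: track=146.8°, groundspeed=102.9 kt
Leg 2: track=65.4°, groundspeed=156.3 kt
Leg 3: track=194.6°, groundspeed=94.5 kt
Leg 4: track=64.8°, groundspeed=156.8 kt
Leg 5: track=188.2°, groundspeed=94.4 kt

Leg 1: heading 159.1°; drift -12.3° → track 146.8°, groundspeed 102.9 kt
Leg 2: heading 80.1°; drift -14.7° → track 65.4°, groundspeed 156.3 kt
Leg 3: heading 193.3°; drift +1.3° → track 194.6°, groundspeed 94.5 kt
Leg 4: heading 79.3°; drift -14.5° → track 64.8°, groundspeed 156.8 kt
Leg 5: heading 188.9°; drift -0.7° → track 188.2°, groundspeed 94.4 kt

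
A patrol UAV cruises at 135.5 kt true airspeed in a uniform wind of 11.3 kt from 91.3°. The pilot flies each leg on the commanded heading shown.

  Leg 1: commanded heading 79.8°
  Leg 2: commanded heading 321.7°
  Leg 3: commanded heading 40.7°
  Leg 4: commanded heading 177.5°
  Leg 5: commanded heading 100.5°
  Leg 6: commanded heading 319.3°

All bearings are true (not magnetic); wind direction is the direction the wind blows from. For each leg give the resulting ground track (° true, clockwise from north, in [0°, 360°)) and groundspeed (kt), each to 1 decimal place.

Leg 1: heading 79.8°; drift -1.0° → track 78.8°, groundspeed 124.4 kt
Leg 2: heading 321.7°; drift -3.5° → track 318.2°, groundspeed 143.0 kt
Leg 3: heading 40.7°; drift -3.9° → track 36.8°, groundspeed 128.6 kt
Leg 4: heading 177.5°; drift +4.8° → track 182.3°, groundspeed 135.2 kt
Leg 5: heading 100.5°; drift +0.8° → track 101.3°, groundspeed 124.4 kt
Leg 6: heading 319.3°; drift -3.4° → track 315.9°, groundspeed 143.3 kt

Leg 1: track=78.8°, groundspeed=124.4 kt
Leg 2: track=318.2°, groundspeed=143.0 kt
Leg 3: track=36.8°, groundspeed=128.6 kt
Leg 4: track=182.3°, groundspeed=135.2 kt
Leg 5: track=101.3°, groundspeed=124.4 kt
Leg 6: track=315.9°, groundspeed=143.3 kt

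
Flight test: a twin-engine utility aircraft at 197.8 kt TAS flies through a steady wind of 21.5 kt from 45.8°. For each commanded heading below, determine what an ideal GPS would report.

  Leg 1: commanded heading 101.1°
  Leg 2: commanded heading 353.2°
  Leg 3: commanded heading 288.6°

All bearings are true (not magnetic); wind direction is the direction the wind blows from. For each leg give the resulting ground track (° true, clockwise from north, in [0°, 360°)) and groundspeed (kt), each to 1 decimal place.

Leg 1: track=106.5°, groundspeed=186.4 kt
Leg 2: track=347.9°, groundspeed=185.5 kt
Leg 3: track=283.3°, groundspeed=208.5 kt

Leg 1: heading 101.1°; drift +5.4° → track 106.5°, groundspeed 186.4 kt
Leg 2: heading 353.2°; drift -5.3° → track 347.9°, groundspeed 185.5 kt
Leg 3: heading 288.6°; drift -5.3° → track 283.3°, groundspeed 208.5 kt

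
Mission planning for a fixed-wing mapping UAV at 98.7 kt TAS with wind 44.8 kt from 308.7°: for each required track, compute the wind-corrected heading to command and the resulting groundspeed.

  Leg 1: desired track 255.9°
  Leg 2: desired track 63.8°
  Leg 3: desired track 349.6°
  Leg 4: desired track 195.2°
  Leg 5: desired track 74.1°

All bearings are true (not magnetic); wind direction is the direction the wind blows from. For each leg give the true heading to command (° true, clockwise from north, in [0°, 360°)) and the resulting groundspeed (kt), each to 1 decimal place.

Leg 1: heading=277.1°, groundspeed=64.9 kt
Leg 2: heading=39.5°, groundspeed=109.0 kt
Leg 3: heading=332.3°, groundspeed=60.4 kt
Leg 4: heading=219.8°, groundspeed=107.6 kt
Leg 5: heading=52.4°, groundspeed=117.6 kt

Leg 1: desired track 255.9°; wind correction +21.2° → command heading 277.1°, groundspeed 64.9 kt
Leg 2: desired track 63.8°; wind correction -24.3° → command heading 39.5°, groundspeed 109.0 kt
Leg 3: desired track 349.6°; wind correction -17.3° → command heading 332.3°, groundspeed 60.4 kt
Leg 4: desired track 195.2°; wind correction +24.6° → command heading 219.8°, groundspeed 107.6 kt
Leg 5: desired track 74.1°; wind correction -21.7° → command heading 52.4°, groundspeed 117.6 kt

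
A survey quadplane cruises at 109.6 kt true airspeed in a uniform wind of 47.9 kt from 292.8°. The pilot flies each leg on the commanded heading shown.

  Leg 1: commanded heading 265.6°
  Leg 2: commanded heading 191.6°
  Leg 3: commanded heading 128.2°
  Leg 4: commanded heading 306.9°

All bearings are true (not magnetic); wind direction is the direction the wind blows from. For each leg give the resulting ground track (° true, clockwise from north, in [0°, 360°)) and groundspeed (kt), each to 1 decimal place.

Leg 1: track=247.5°, groundspeed=70.5 kt
Leg 2: track=170.0°, groundspeed=127.9 kt
Leg 3: track=123.5°, groundspeed=156.3 kt
Leg 4: track=317.4°, groundspeed=64.2 kt

Leg 1: heading 265.6°; drift -18.1° → track 247.5°, groundspeed 70.5 kt
Leg 2: heading 191.6°; drift -21.6° → track 170.0°, groundspeed 127.9 kt
Leg 3: heading 128.2°; drift -4.7° → track 123.5°, groundspeed 156.3 kt
Leg 4: heading 306.9°; drift +10.5° → track 317.4°, groundspeed 64.2 kt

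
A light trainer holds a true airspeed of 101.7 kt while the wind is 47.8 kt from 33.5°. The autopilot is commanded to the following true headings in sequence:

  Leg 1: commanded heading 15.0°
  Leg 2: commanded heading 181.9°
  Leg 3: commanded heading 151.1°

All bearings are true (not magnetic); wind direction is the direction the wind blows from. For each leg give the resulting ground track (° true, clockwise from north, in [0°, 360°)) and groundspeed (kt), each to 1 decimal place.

Leg 1: track=359.9°, groundspeed=58.4 kt
Leg 2: track=191.9°, groundspeed=144.6 kt
Leg 3: track=170.0°, groundspeed=130.9 kt

Leg 1: heading 15.0°; drift -15.1° → track 359.9°, groundspeed 58.4 kt
Leg 2: heading 181.9°; drift +10.0° → track 191.9°, groundspeed 144.6 kt
Leg 3: heading 151.1°; drift +18.9° → track 170.0°, groundspeed 130.9 kt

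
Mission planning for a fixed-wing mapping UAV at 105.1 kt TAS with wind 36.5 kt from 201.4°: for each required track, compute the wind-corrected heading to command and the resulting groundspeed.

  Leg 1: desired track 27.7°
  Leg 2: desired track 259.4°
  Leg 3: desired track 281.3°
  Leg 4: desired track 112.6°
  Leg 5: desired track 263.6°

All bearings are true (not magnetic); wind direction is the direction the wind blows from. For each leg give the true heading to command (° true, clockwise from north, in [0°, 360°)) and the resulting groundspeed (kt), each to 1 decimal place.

Leg 1: desired track 27.7°; wind correction +2.2° → command heading 29.9°, groundspeed 141.3 kt
Leg 2: desired track 259.4°; wind correction -17.1° → command heading 242.3°, groundspeed 81.1 kt
Leg 3: desired track 281.3°; wind correction -20.0° → command heading 261.3°, groundspeed 92.4 kt
Leg 4: desired track 112.6°; wind correction +20.3° → command heading 132.9°, groundspeed 97.8 kt
Leg 5: desired track 263.6°; wind correction -17.9° → command heading 245.7°, groundspeed 83.0 kt

Leg 1: heading=29.9°, groundspeed=141.3 kt
Leg 2: heading=242.3°, groundspeed=81.1 kt
Leg 3: heading=261.3°, groundspeed=92.4 kt
Leg 4: heading=132.9°, groundspeed=97.8 kt
Leg 5: heading=245.7°, groundspeed=83.0 kt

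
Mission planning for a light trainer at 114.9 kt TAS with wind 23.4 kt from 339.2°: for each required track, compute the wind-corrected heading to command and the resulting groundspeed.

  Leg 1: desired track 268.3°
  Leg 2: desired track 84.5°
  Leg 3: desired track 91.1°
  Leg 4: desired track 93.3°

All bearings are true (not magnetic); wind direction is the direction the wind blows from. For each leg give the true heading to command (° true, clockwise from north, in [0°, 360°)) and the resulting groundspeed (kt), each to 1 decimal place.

Leg 1: desired track 268.3°; wind correction +11.1° → command heading 279.4°, groundspeed 105.1 kt
Leg 2: desired track 84.5°; wind correction -11.3° → command heading 73.2°, groundspeed 118.8 kt
Leg 3: desired track 91.1°; wind correction -10.9° → command heading 80.2°, groundspeed 121.6 kt
Leg 4: desired track 93.3°; wind correction -10.7° → command heading 82.6°, groundspeed 122.5 kt

Leg 1: heading=279.4°, groundspeed=105.1 kt
Leg 2: heading=73.2°, groundspeed=118.8 kt
Leg 3: heading=80.2°, groundspeed=121.6 kt
Leg 4: heading=82.6°, groundspeed=122.5 kt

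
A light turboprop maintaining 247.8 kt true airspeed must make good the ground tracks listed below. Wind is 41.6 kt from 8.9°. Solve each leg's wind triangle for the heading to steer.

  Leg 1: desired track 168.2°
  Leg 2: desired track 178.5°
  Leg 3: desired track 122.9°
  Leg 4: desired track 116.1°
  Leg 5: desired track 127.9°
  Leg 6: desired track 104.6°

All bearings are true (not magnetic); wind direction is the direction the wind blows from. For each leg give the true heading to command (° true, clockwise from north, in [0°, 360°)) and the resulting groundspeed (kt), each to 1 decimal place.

Leg 1: heading=164.8°, groundspeed=286.3 kt
Leg 2: heading=176.8°, groundspeed=288.6 kt
Leg 3: heading=114.1°, groundspeed=261.8 kt
Leg 4: heading=106.9°, groundspeed=256.9 kt
Leg 5: heading=119.5°, groundspeed=265.3 kt
Leg 6: heading=95.0°, groundspeed=248.4 kt

Leg 1: desired track 168.2°; wind correction -3.4° → command heading 164.8°, groundspeed 286.3 kt
Leg 2: desired track 178.5°; wind correction -1.7° → command heading 176.8°, groundspeed 288.6 kt
Leg 3: desired track 122.9°; wind correction -8.8° → command heading 114.1°, groundspeed 261.8 kt
Leg 4: desired track 116.1°; wind correction -9.2° → command heading 106.9°, groundspeed 256.9 kt
Leg 5: desired track 127.9°; wind correction -8.4° → command heading 119.5°, groundspeed 265.3 kt
Leg 6: desired track 104.6°; wind correction -9.6° → command heading 95.0°, groundspeed 248.4 kt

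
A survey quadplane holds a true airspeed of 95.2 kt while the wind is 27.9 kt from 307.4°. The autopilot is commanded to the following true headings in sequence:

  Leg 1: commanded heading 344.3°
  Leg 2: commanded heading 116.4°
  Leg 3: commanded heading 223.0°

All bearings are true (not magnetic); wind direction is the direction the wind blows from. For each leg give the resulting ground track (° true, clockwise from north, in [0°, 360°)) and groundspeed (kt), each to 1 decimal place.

Leg 1: track=357.2°, groundspeed=74.8 kt
Leg 2: track=118.9°, groundspeed=122.7 kt
Leg 3: track=206.3°, groundspeed=96.6 kt

Leg 1: heading 344.3°; drift +12.9° → track 357.2°, groundspeed 74.8 kt
Leg 2: heading 116.4°; drift +2.5° → track 118.9°, groundspeed 122.7 kt
Leg 3: heading 223.0°; drift -16.7° → track 206.3°, groundspeed 96.6 kt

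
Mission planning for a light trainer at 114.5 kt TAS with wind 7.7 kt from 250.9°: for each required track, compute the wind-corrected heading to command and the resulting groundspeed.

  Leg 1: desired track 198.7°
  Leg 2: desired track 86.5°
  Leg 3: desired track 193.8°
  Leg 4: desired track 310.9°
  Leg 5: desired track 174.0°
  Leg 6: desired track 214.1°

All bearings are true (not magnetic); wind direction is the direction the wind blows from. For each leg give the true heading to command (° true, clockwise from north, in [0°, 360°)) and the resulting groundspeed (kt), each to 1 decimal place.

Leg 1: desired track 198.7°; wind correction +3.0° → command heading 201.7°, groundspeed 109.6 kt
Leg 2: desired track 86.5°; wind correction +1.0° → command heading 87.5°, groundspeed 121.9 kt
Leg 3: desired track 193.8°; wind correction +3.2° → command heading 197.0°, groundspeed 110.1 kt
Leg 4: desired track 310.9°; wind correction -3.3° → command heading 307.6°, groundspeed 110.5 kt
Leg 5: desired track 174.0°; wind correction +3.8° → command heading 177.8°, groundspeed 112.5 kt
Leg 6: desired track 214.1°; wind correction +2.3° → command heading 216.4°, groundspeed 108.2 kt

Leg 1: heading=201.7°, groundspeed=109.6 kt
Leg 2: heading=87.5°, groundspeed=121.9 kt
Leg 3: heading=197.0°, groundspeed=110.1 kt
Leg 4: heading=307.6°, groundspeed=110.5 kt
Leg 5: heading=177.8°, groundspeed=112.5 kt
Leg 6: heading=216.4°, groundspeed=108.2 kt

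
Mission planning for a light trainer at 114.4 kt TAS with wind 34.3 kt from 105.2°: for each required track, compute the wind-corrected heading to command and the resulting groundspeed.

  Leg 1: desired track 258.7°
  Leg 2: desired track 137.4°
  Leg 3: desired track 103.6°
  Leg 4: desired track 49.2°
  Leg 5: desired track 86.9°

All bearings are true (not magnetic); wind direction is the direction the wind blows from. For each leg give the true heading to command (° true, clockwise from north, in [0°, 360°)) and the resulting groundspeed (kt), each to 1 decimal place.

Leg 1: heading=251.0°, groundspeed=144.1 kt
Leg 2: heading=128.2°, groundspeed=83.9 kt
Leg 3: heading=104.1°, groundspeed=80.1 kt
Leg 4: heading=63.6°, groundspeed=91.6 kt
Leg 5: heading=92.3°, groundspeed=81.3 kt

Leg 1: desired track 258.7°; wind correction -7.7° → command heading 251.0°, groundspeed 144.1 kt
Leg 2: desired track 137.4°; wind correction -9.2° → command heading 128.2°, groundspeed 83.9 kt
Leg 3: desired track 103.6°; wind correction +0.5° → command heading 104.1°, groundspeed 80.1 kt
Leg 4: desired track 49.2°; wind correction +14.4° → command heading 63.6°, groundspeed 91.6 kt
Leg 5: desired track 86.9°; wind correction +5.4° → command heading 92.3°, groundspeed 81.3 kt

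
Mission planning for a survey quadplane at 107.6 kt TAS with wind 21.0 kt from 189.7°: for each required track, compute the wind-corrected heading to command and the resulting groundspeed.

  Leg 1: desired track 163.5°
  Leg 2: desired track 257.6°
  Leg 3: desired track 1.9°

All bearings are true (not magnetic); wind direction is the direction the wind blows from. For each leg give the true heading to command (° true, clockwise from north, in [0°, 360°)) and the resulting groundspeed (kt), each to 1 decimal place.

Leg 1: desired track 163.5°; wind correction +4.9° → command heading 168.4°, groundspeed 88.4 kt
Leg 2: desired track 257.6°; wind correction -10.4° → command heading 247.2°, groundspeed 97.9 kt
Leg 3: desired track 1.9°; wind correction -1.5° → command heading 0.4°, groundspeed 128.4 kt

Leg 1: heading=168.4°, groundspeed=88.4 kt
Leg 2: heading=247.2°, groundspeed=97.9 kt
Leg 3: heading=0.4°, groundspeed=128.4 kt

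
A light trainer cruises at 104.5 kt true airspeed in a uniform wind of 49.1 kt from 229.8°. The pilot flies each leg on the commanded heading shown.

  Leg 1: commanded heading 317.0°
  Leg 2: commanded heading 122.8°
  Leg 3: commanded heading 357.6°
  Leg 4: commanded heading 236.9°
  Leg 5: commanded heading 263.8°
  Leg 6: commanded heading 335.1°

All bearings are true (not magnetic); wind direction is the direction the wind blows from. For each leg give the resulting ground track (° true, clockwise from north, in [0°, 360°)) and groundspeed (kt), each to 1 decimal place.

Leg 1: track=342.7°, groundspeed=113.3 kt
Leg 2: track=101.2°, groundspeed=127.8 kt
Leg 3: track=13.7°, groundspeed=140.1 kt
Leg 4: track=243.1°, groundspeed=56.1 kt
Leg 5: track=287.1°, groundspeed=69.5 kt
Leg 6: track=357.1°, groundspeed=126.6 kt

Leg 1: heading 317.0°; drift +25.7° → track 342.7°, groundspeed 113.3 kt
Leg 2: heading 122.8°; drift -21.6° → track 101.2°, groundspeed 127.8 kt
Leg 3: heading 357.6°; drift +16.1° → track 13.7°, groundspeed 140.1 kt
Leg 4: heading 236.9°; drift +6.2° → track 243.1°, groundspeed 56.1 kt
Leg 5: heading 263.8°; drift +23.3° → track 287.1°, groundspeed 69.5 kt
Leg 6: heading 335.1°; drift +22.0° → track 357.1°, groundspeed 126.6 kt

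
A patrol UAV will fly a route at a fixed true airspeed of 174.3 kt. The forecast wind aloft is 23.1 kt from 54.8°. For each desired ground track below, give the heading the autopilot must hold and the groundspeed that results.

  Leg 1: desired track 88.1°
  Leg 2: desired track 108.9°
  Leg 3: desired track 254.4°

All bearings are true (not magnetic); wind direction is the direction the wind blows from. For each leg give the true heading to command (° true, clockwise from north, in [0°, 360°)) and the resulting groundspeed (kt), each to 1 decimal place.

Leg 1: desired track 88.1°; wind correction -4.2° → command heading 83.9°, groundspeed 154.5 kt
Leg 2: desired track 108.9°; wind correction -6.2° → command heading 102.7°, groundspeed 159.7 kt
Leg 3: desired track 254.4°; wind correction +2.5° → command heading 256.9°, groundspeed 195.9 kt

Leg 1: heading=83.9°, groundspeed=154.5 kt
Leg 2: heading=102.7°, groundspeed=159.7 kt
Leg 3: heading=256.9°, groundspeed=195.9 kt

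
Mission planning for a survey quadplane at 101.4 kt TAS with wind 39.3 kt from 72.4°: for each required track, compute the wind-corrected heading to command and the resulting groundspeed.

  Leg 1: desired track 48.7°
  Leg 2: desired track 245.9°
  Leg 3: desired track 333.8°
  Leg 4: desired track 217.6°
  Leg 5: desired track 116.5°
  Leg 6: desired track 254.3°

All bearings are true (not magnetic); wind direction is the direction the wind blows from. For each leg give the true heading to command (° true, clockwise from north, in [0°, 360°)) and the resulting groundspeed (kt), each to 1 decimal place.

Leg 1: heading=57.7°, groundspeed=64.2 kt
Leg 2: heading=243.4°, groundspeed=140.3 kt
Leg 3: heading=356.3°, groundspeed=99.5 kt
Leg 4: heading=204.8°, groundspeed=131.2 kt
Leg 5: heading=100.9°, groundspeed=69.4 kt
Leg 6: heading=255.0°, groundspeed=140.7 kt

Leg 1: desired track 48.7°; wind correction +9.0° → command heading 57.7°, groundspeed 64.2 kt
Leg 2: desired track 245.9°; wind correction -2.5° → command heading 243.4°, groundspeed 140.3 kt
Leg 3: desired track 333.8°; wind correction +22.5° → command heading 356.3°, groundspeed 99.5 kt
Leg 4: desired track 217.6°; wind correction -12.8° → command heading 204.8°, groundspeed 131.2 kt
Leg 5: desired track 116.5°; wind correction -15.6° → command heading 100.9°, groundspeed 69.4 kt
Leg 6: desired track 254.3°; wind correction +0.7° → command heading 255.0°, groundspeed 140.7 kt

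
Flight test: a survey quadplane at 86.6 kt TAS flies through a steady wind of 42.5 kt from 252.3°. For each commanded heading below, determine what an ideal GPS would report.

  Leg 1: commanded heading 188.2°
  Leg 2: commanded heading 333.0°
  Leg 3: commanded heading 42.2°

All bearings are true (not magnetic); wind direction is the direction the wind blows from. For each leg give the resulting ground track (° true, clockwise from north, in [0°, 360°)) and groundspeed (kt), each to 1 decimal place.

Leg 1: track=158.9°, groundspeed=78.0 kt
Leg 2: track=0.7°, groundspeed=90.1 kt
Leg 3: track=52.0°, groundspeed=125.2 kt

Leg 1: heading 188.2°; drift -29.3° → track 158.9°, groundspeed 78.0 kt
Leg 2: heading 333.0°; drift +27.7° → track 0.7°, groundspeed 90.1 kt
Leg 3: heading 42.2°; drift +9.8° → track 52.0°, groundspeed 125.2 kt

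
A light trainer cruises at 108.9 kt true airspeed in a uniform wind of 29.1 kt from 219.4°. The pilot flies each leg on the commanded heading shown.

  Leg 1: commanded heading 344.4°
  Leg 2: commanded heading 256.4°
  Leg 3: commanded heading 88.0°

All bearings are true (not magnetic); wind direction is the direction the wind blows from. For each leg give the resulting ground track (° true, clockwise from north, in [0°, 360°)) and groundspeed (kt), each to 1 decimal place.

Leg 1: track=355.1°, groundspeed=127.8 kt
Leg 2: track=268.0°, groundspeed=87.4 kt
Leg 3: track=78.3°, groundspeed=130.0 kt

Leg 1: heading 344.4°; drift +10.7° → track 355.1°, groundspeed 127.8 kt
Leg 2: heading 256.4°; drift +11.6° → track 268.0°, groundspeed 87.4 kt
Leg 3: heading 88.0°; drift -9.7° → track 78.3°, groundspeed 130.0 kt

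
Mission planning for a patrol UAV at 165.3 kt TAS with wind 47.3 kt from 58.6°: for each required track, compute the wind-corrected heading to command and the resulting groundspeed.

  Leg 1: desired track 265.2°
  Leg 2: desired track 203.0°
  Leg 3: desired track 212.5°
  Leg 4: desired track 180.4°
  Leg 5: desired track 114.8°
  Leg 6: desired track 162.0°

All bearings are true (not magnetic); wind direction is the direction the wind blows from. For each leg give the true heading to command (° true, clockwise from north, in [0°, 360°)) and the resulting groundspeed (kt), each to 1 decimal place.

Leg 1: desired track 265.2°; wind correction +7.4° → command heading 272.6°, groundspeed 206.2 kt
Leg 2: desired track 203.0°; wind correction -9.6° → command heading 193.4°, groundspeed 201.5 kt
Leg 3: desired track 212.5°; wind correction -7.2° → command heading 205.3°, groundspeed 206.5 kt
Leg 4: desired track 180.4°; wind correction -14.1° → command heading 166.3°, groundspeed 185.3 kt
Leg 5: desired track 114.8°; wind correction -13.8° → command heading 101.0°, groundspeed 134.2 kt
Leg 6: desired track 162.0°; wind correction -16.2° → command heading 145.8°, groundspeed 169.7 kt

Leg 1: heading=272.6°, groundspeed=206.2 kt
Leg 2: heading=193.4°, groundspeed=201.5 kt
Leg 3: heading=205.3°, groundspeed=206.5 kt
Leg 4: heading=166.3°, groundspeed=185.3 kt
Leg 5: heading=101.0°, groundspeed=134.2 kt
Leg 6: heading=145.8°, groundspeed=169.7 kt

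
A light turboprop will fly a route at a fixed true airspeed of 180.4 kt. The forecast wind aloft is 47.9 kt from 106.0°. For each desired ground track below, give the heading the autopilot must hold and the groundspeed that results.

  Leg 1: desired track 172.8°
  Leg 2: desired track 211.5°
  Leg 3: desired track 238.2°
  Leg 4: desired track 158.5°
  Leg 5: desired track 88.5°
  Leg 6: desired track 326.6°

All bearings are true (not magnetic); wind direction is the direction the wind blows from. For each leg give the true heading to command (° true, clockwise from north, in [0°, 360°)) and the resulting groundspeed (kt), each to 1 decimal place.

Leg 1: desired track 172.8°; wind correction -14.1° → command heading 158.7°, groundspeed 156.1 kt
Leg 2: desired track 211.5°; wind correction -14.8° → command heading 196.7°, groundspeed 187.2 kt
Leg 3: desired track 238.2°; wind correction -11.3° → command heading 226.9°, groundspeed 209.1 kt
Leg 4: desired track 158.5°; wind correction -12.2° → command heading 146.3°, groundspeed 147.2 kt
Leg 5: desired track 88.5°; wind correction +4.6° → command heading 93.1°, groundspeed 134.1 kt
Leg 6: desired track 326.6°; wind correction +10.0° → command heading 336.6°, groundspeed 214.1 kt

Leg 1: heading=158.7°, groundspeed=156.1 kt
Leg 2: heading=196.7°, groundspeed=187.2 kt
Leg 3: heading=226.9°, groundspeed=209.1 kt
Leg 4: heading=146.3°, groundspeed=147.2 kt
Leg 5: heading=93.1°, groundspeed=134.1 kt
Leg 6: heading=336.6°, groundspeed=214.1 kt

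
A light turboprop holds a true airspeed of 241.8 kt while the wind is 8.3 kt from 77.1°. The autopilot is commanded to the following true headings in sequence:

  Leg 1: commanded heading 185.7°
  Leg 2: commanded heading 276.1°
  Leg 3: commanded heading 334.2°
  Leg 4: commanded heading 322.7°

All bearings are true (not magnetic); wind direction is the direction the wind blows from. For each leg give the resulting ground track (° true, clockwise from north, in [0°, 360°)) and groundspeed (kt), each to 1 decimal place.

Leg 1: track=187.5°, groundspeed=244.6 kt
Leg 2: track=275.5°, groundspeed=249.7 kt
Leg 3: track=332.3°, groundspeed=243.8 kt
Leg 4: track=320.9°, groundspeed=245.3 kt

Leg 1: heading 185.7°; drift +1.8° → track 187.5°, groundspeed 244.6 kt
Leg 2: heading 276.1°; drift -0.6° → track 275.5°, groundspeed 249.7 kt
Leg 3: heading 334.2°; drift -1.9° → track 332.3°, groundspeed 243.8 kt
Leg 4: heading 322.7°; drift -1.8° → track 320.9°, groundspeed 245.3 kt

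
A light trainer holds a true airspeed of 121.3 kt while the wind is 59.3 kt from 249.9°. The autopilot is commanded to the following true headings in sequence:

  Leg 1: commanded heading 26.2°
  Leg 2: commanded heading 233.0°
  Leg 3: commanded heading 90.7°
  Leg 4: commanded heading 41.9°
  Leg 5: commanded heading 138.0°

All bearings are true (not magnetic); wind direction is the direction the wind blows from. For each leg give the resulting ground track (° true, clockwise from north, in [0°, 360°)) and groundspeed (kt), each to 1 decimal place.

Leg 1: track=40.2°, groundspeed=169.2 kt
Leg 2: track=218.1°, groundspeed=66.8 kt
Leg 3: track=83.9°, groundspeed=178.0 kt
Leg 4: track=51.0°, groundspeed=175.9 kt
Leg 5: track=117.0°, groundspeed=153.6 kt

Leg 1: heading 26.2°; drift +14.0° → track 40.2°, groundspeed 169.2 kt
Leg 2: heading 233.0°; drift -14.9° → track 218.1°, groundspeed 66.8 kt
Leg 3: heading 90.7°; drift -6.8° → track 83.9°, groundspeed 178.0 kt
Leg 4: heading 41.9°; drift +9.1° → track 51.0°, groundspeed 175.9 kt
Leg 5: heading 138.0°; drift -21.0° → track 117.0°, groundspeed 153.6 kt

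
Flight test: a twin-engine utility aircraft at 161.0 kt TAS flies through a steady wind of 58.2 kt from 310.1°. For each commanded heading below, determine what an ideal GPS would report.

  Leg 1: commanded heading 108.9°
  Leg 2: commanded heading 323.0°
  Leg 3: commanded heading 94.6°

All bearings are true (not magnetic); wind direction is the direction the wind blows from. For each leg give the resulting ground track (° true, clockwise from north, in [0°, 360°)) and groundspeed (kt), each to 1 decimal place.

Leg 1: track=114.5°, groundspeed=216.3 kt
Leg 2: track=330.1°, groundspeed=105.1 kt
Leg 3: track=103.8°, groundspeed=211.1 kt

Leg 1: heading 108.9°; drift +5.6° → track 114.5°, groundspeed 216.3 kt
Leg 2: heading 323.0°; drift +7.1° → track 330.1°, groundspeed 105.1 kt
Leg 3: heading 94.6°; drift +9.2° → track 103.8°, groundspeed 211.1 kt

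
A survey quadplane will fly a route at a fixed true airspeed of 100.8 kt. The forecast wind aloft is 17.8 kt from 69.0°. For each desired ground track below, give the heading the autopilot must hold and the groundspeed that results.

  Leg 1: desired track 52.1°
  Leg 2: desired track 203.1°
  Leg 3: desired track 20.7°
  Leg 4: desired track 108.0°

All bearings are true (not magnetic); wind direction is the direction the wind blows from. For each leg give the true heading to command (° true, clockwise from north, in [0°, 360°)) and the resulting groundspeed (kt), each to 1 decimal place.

Leg 1: desired track 52.1°; wind correction +2.9° → command heading 55.0°, groundspeed 83.6 kt
Leg 2: desired track 203.1°; wind correction -7.3° → command heading 195.8°, groundspeed 112.4 kt
Leg 3: desired track 20.7°; wind correction +7.6° → command heading 28.3°, groundspeed 88.1 kt
Leg 4: desired track 108.0°; wind correction -6.4° → command heading 101.6°, groundspeed 86.3 kt

Leg 1: heading=55.0°, groundspeed=83.6 kt
Leg 2: heading=195.8°, groundspeed=112.4 kt
Leg 3: heading=28.3°, groundspeed=88.1 kt
Leg 4: heading=101.6°, groundspeed=86.3 kt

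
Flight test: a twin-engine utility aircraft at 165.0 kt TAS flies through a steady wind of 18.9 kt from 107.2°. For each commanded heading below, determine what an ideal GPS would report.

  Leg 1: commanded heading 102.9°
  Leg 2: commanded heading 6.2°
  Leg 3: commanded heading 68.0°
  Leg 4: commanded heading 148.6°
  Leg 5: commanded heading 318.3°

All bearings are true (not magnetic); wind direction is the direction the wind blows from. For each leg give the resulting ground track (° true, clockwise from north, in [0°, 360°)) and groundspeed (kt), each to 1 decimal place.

Leg 1: heading 102.9°; drift -0.6° → track 102.3°, groundspeed 146.2 kt
Leg 2: heading 6.2°; drift -6.3° → track 359.9°, groundspeed 169.6 kt
Leg 3: heading 68.0°; drift -4.5° → track 63.5°, groundspeed 150.8 kt
Leg 4: heading 148.6°; drift +4.7° → track 153.3°, groundspeed 151.3 kt
Leg 5: heading 318.3°; drift -3.1° → track 315.2°, groundspeed 181.4 kt

Leg 1: track=102.3°, groundspeed=146.2 kt
Leg 2: track=359.9°, groundspeed=169.6 kt
Leg 3: track=63.5°, groundspeed=150.8 kt
Leg 4: track=153.3°, groundspeed=151.3 kt
Leg 5: track=315.2°, groundspeed=181.4 kt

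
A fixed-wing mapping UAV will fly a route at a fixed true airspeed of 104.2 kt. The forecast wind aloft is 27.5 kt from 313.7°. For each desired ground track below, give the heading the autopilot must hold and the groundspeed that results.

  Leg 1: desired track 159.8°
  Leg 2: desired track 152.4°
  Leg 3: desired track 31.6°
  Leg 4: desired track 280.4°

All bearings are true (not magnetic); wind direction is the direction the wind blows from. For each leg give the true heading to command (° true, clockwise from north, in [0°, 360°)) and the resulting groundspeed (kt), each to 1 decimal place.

Leg 1: heading=166.5°, groundspeed=128.2 kt
Leg 2: heading=157.3°, groundspeed=129.9 kt
Leg 3: heading=16.6°, groundspeed=94.9 kt
Leg 4: heading=288.7°, groundspeed=80.1 kt

Leg 1: desired track 159.8°; wind correction +6.7° → command heading 166.5°, groundspeed 128.2 kt
Leg 2: desired track 152.4°; wind correction +4.9° → command heading 157.3°, groundspeed 129.9 kt
Leg 3: desired track 31.6°; wind correction -15.0° → command heading 16.6°, groundspeed 94.9 kt
Leg 4: desired track 280.4°; wind correction +8.3° → command heading 288.7°, groundspeed 80.1 kt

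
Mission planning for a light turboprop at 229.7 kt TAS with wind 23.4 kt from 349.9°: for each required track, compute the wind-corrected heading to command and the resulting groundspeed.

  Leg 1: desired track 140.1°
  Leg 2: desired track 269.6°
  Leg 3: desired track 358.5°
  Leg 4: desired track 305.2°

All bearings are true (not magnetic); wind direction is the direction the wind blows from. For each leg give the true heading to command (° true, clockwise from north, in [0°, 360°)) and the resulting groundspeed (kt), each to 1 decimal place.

Leg 1: desired track 140.1°; wind correction -2.9° → command heading 137.2°, groundspeed 249.7 kt
Leg 2: desired track 269.6°; wind correction +5.8° → command heading 275.4°, groundspeed 224.6 kt
Leg 3: desired track 358.5°; wind correction -0.9° → command heading 357.6°, groundspeed 206.5 kt
Leg 4: desired track 305.2°; wind correction +4.1° → command heading 309.3°, groundspeed 212.5 kt

Leg 1: heading=137.2°, groundspeed=249.7 kt
Leg 2: heading=275.4°, groundspeed=224.6 kt
Leg 3: heading=357.6°, groundspeed=206.5 kt
Leg 4: heading=309.3°, groundspeed=212.5 kt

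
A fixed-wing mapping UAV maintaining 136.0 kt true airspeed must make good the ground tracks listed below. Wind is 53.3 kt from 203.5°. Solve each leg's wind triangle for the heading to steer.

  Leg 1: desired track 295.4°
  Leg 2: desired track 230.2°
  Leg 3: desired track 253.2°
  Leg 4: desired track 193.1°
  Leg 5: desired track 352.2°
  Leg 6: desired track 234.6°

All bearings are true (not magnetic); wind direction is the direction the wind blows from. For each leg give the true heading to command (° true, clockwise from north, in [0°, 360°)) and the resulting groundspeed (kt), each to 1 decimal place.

Leg 1: desired track 295.4°; wind correction -23.1° → command heading 272.3°, groundspeed 126.9 kt
Leg 2: desired track 230.2°; wind correction -10.1° → command heading 220.1°, groundspeed 86.3 kt
Leg 3: desired track 253.2°; wind correction -17.4° → command heading 235.8°, groundspeed 95.3 kt
Leg 4: desired track 193.1°; wind correction +4.1° → command heading 197.2°, groundspeed 83.2 kt
Leg 5: desired track 352.2°; wind correction -11.7° → command heading 340.5°, groundspeed 178.7 kt
Leg 6: desired track 234.6°; wind correction -11.7° → command heading 222.9°, groundspeed 87.5 kt

Leg 1: heading=272.3°, groundspeed=126.9 kt
Leg 2: heading=220.1°, groundspeed=86.3 kt
Leg 3: heading=235.8°, groundspeed=95.3 kt
Leg 4: heading=197.2°, groundspeed=83.2 kt
Leg 5: heading=340.5°, groundspeed=178.7 kt
Leg 6: heading=222.9°, groundspeed=87.5 kt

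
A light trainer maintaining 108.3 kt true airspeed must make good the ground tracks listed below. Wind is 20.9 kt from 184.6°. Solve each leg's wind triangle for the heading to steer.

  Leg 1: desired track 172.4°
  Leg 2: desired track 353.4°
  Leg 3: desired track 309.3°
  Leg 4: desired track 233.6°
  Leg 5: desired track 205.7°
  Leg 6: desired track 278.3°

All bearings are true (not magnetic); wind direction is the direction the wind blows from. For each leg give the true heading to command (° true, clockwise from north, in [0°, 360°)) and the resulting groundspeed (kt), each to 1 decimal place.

Leg 1: heading=174.7°, groundspeed=87.8 kt
Leg 2: heading=351.3°, groundspeed=128.7 kt
Leg 3: heading=300.2°, groundspeed=118.8 kt
Leg 4: heading=225.2°, groundspeed=93.4 kt
Leg 5: heading=201.7°, groundspeed=88.5 kt
Leg 6: heading=267.2°, groundspeed=107.6 kt

Leg 1: desired track 172.4°; wind correction +2.3° → command heading 174.7°, groundspeed 87.8 kt
Leg 2: desired track 353.4°; wind correction -2.1° → command heading 351.3°, groundspeed 128.7 kt
Leg 3: desired track 309.3°; wind correction -9.1° → command heading 300.2°, groundspeed 118.8 kt
Leg 4: desired track 233.6°; wind correction -8.4° → command heading 225.2°, groundspeed 93.4 kt
Leg 5: desired track 205.7°; wind correction -4.0° → command heading 201.7°, groundspeed 88.5 kt
Leg 6: desired track 278.3°; wind correction -11.1° → command heading 267.2°, groundspeed 107.6 kt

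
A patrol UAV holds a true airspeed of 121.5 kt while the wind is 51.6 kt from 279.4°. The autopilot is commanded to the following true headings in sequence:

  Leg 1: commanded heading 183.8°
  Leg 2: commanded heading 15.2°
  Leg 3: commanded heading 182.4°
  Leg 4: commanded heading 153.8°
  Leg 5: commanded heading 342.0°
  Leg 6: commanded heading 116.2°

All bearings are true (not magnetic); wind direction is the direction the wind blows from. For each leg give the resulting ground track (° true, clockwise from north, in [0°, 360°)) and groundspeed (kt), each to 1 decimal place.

Leg 1: track=161.7°, groundspeed=136.6 kt
Leg 2: track=37.3°, groundspeed=136.7 kt
Leg 3: track=160.6°, groundspeed=137.7 kt
Leg 4: track=138.3°, groundspeed=157.2 kt
Leg 5: track=7.1°, groundspeed=108.0 kt
Leg 6: track=111.2°, groundspeed=171.5 kt

Leg 1: heading 183.8°; drift -22.1° → track 161.7°, groundspeed 136.6 kt
Leg 2: heading 15.2°; drift +22.1° → track 37.3°, groundspeed 136.7 kt
Leg 3: heading 182.4°; drift -21.8° → track 160.6°, groundspeed 137.7 kt
Leg 4: heading 153.8°; drift -15.5° → track 138.3°, groundspeed 157.2 kt
Leg 5: heading 342.0°; drift +25.1° → track 7.1°, groundspeed 108.0 kt
Leg 6: heading 116.2°; drift -5.0° → track 111.2°, groundspeed 171.5 kt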